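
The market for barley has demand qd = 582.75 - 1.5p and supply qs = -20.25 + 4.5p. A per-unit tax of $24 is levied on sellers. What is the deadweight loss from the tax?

Deadweight loss = 324

Pre-tax equilibrium: p* = 100.5, q* = 432.
Tax on sellers shifts supply to qs = -20.25 + 4.5(p − 24) = -128.25 + 4.5p.
582.75 - 1.5p = -128.25 + 4.5p gives buyer price pb = 118.5; sellers receive ps = 118.5 − 24 = 94.5.
New quantity: q = 582.75 − 1.5(118.5) = 405.
DWL = ½ × 24 × (432 − 405) = 324.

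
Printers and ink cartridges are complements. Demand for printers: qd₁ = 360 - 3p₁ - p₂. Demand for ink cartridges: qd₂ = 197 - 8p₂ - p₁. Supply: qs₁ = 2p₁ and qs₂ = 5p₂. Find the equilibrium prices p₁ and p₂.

Market 1: 360 - 3p₁ - p₂ = 2p₁ → 5p₁ + p₂ = 360.
Market 2: 13p₂ + p₁ = 197.
Eliminating p₂: 13×(1) − 1×(2) gives 64p₁ = 4483, so p₁ = 70.046875.
Back-substitute into (2): p₂ = (197 − 1×70.046875) / 13 = 9.765625.

p₁ = 70.046875, p₂ = 9.765625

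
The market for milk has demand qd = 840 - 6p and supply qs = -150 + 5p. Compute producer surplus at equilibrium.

Equilibrium: 840 - 6p = -150 + 5p gives p* = 90, q* = 300.
Supply starts at p = 30 (where qs = 0).
PS = ½(90 − 30)(300) = 9000.

Producer surplus = 9000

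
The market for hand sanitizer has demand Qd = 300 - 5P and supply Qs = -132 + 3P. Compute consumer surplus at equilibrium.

Consumer surplus = 90

Equilibrium: 300 - 5P = -132 + 3P gives P* = 54, Q* = 30.
Demand choke price (Qd = 0): P = 60.
CS = ½(60 − 54)(30) = 90.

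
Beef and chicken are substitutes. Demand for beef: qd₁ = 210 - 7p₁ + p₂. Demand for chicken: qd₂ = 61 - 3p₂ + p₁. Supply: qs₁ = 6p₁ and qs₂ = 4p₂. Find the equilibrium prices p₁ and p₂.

Market 1: 210 - 7p₁ + p₂ = 6p₁ → 13p₁ - p₂ = 210.
Market 2: 7p₂ - p₁ = 61.
Eliminating p₂: 7×(1) + 1×(2) gives 90p₁ = 1531, so p₁ = 1531/90.
Back-substitute into (2): p₂ = (61 + 1×1531/90) / 7 = 1003/90.

p₁ = 1531/90, p₂ = 1003/90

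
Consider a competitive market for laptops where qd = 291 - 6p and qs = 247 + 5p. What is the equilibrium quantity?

Set qd = qs: 291 - 6p = 247 + 5p.
44 = 11p, so p* = 4.
q* = 291 − 6(4) = 267.

q* = 267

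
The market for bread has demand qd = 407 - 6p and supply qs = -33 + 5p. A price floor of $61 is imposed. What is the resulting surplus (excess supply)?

Equilibrium price would be p* = 40, so the floor at 61 binds.
At p = 61: qd = 41, qs = 272.
Surplus = 272 − 41 = 231.

Surplus = 231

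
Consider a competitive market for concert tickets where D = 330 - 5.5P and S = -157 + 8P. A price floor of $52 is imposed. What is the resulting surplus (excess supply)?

Equilibrium price would be P* = 974/27, so the floor at 52 binds.
At P = 52: D = 44, S = 259.
Surplus = 259 − 44 = 215.

Surplus = 215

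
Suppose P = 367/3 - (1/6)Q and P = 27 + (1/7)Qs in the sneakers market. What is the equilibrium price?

P* = 71

Set the two price expressions equal: 367/3 - (1/6)Q = 27 + (1/7)Q.
286/3 = (13/42)Q, so Q* = 308.
P* = 367/3 − (1/6)(308) = 71.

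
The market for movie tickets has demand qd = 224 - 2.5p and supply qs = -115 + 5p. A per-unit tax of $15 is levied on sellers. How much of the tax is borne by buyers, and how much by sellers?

Pre-tax equilibrium: p* = 45.2, q* = 111.
Tax on sellers shifts supply to qs = -115 + 5(p − 15) = -190 + 5p.
224 - 2.5p = -190 + 5p gives buyer price pb = 55.2; sellers receive ps = 55.2 − 15 = 40.2.
New quantity: q = 224 − 2.5(55.2) = 86.
Buyer burden = 55.2 − 45.2 = 10; seller burden = 45.2 − 40.2 = 5.

Buyers bear $10, sellers bear $5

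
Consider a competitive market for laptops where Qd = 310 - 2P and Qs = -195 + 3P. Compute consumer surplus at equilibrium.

Equilibrium: 310 - 2P = -195 + 3P gives P* = 101, Q* = 108.
Demand choke price (Qd = 0): P = 155.
CS = ½(155 − 101)(108) = 2916.

Consumer surplus = 2916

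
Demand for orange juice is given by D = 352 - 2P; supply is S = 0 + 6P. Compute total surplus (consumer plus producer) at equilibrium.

Equilibrium: 352 - 2P = 0 + 6P gives P* = 44, Q* = 264.
Demand choke price: P = 176; supply starts at P = 0.
CS = ½(176 − 44)(264) = 17424; PS = ½(44 − 0)(264) = 5808.

Total surplus = 23232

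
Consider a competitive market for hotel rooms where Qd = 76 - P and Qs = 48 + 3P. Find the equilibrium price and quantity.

P* = 7, Q* = 69

Set Qd = Qs: 76 - P = 48 + 3P.
28 = 4P, so P* = 7.
Q* = 76 − 1(7) = 69.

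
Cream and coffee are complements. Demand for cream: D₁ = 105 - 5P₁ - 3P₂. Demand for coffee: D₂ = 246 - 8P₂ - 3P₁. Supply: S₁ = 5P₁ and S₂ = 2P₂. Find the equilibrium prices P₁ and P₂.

Market 1: 105 - 5P₁ - 3P₂ = 5P₁ → 10P₁ + 3P₂ = 105.
Market 2: 10P₂ + 3P₁ = 246.
Eliminating P₂: 10×(1) − 3×(2) gives 91P₁ = 312, so P₁ = 24/7.
Back-substitute into (2): P₂ = (246 − 3×24/7) / 10 = 165/7.

P₁ = 24/7, P₂ = 165/7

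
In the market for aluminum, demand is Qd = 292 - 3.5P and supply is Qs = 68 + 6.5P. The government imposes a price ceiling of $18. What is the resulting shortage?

Equilibrium price would be P* = 22.4, so the ceiling at 18 binds.
At P = 18: Qd = 292 − 3.5(18) = 229, Qs = 68 + 6.5(18) = 185.
Shortage = 229 − 185 = 44.

Shortage = 44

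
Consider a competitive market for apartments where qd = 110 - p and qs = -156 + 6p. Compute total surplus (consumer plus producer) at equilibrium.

Equilibrium: 110 - p = -156 + 6p gives p* = 38, q* = 72.
Demand choke price: p = 110; supply starts at p = 26.
CS = ½(110 − 38)(72) = 2592; PS = ½(38 − 26)(72) = 432.

Total surplus = 3024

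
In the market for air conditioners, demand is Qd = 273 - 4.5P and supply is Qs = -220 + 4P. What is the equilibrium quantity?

Set Qd = Qs: 273 - 4.5P = -220 + 4P.
493 = 8.5P, so P* = 58.
Q* = 273 − 4.5(58) = 12.

Q* = 12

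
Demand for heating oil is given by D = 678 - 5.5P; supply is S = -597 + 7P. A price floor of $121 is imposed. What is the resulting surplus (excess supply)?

Surplus = 237.5

Equilibrium price would be P* = 102, so the floor at 121 binds.
At P = 121: D = 12.5, S = 250.
Surplus = 250 − 12.5 = 237.5.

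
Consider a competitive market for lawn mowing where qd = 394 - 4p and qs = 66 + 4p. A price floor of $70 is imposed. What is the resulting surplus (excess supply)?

Surplus = 232

Equilibrium price would be p* = 41, so the floor at 70 binds.
At p = 70: qd = 114, qs = 346.
Surplus = 346 − 114 = 232.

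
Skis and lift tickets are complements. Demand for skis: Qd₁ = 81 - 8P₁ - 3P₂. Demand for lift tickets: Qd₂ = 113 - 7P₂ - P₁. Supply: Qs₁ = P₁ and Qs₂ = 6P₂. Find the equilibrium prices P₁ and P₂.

P₁ = 119/19, P₂ = 156/19

Market 1: 81 - 8P₁ - 3P₂ = P₁ → 9P₁ + 3P₂ = 81.
Market 2: 13P₂ + P₁ = 113.
Eliminating P₂: 13×(1) − 3×(2) gives 114P₁ = 714, so P₁ = 119/19.
Back-substitute into (2): P₂ = (113 − 1×119/19) / 13 = 156/19.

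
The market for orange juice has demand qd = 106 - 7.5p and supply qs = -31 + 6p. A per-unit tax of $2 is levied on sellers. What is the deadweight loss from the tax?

Pre-tax equilibrium: p* = 274/27, q* = 269/9.
Tax on sellers shifts supply to qs = -31 + 6(p − 2) = -43 + 6p.
106 - 7.5p = -43 + 6p gives buyer price pb = 298/27; sellers receive ps = 298/27 − 2 = 244/27.
New quantity: q = 106 − 7.5(298/27) = 209/9.
DWL = ½ × 2 × (269/9 − 209/9) = 20/3.

Deadweight loss = 20/3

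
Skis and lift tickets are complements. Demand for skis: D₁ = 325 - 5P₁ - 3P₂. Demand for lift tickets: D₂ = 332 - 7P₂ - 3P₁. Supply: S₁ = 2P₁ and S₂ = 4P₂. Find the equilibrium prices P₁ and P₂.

P₁ = 2579/68, P₂ = 1349/68

Market 1: 325 - 5P₁ - 3P₂ = 2P₁ → 7P₁ + 3P₂ = 325.
Market 2: 11P₂ + 3P₁ = 332.
Eliminating P₂: 11×(1) − 3×(2) gives 68P₁ = 2579, so P₁ = 2579/68.
Back-substitute into (2): P₂ = (332 − 3×2579/68) / 11 = 1349/68.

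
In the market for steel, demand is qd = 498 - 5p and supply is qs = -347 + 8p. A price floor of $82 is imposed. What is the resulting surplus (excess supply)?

Surplus = 221

Equilibrium price would be p* = 65, so the floor at 82 binds.
At p = 82: qd = 88, qs = 309.
Surplus = 309 − 88 = 221.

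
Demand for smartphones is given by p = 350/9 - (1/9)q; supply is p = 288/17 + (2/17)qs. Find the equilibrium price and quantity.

p* = 988/35, q* = 3358/35

Set the two price expressions equal: 350/9 - (1/9)q = 288/17 + (2/17)q.
3358/153 = (35/153)q, so q* = 3358/35.
p* = 350/9 − (1/9)(3358/35) = 988/35.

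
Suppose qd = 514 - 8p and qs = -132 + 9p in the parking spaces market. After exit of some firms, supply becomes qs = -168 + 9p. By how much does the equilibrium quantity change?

Original equilibrium: p* = 38, q* = 210.
New equilibrium: 514 - 8p = -168 + 9p, so 682 = 17p and p' = 682/17; q' = 514 − 8(682/17) = 3282/17.
Change in quantity: 3282/17 − 210 = -288/17.

Δq = -288/17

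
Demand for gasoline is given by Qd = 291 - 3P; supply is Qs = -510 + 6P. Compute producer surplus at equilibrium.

Producer surplus = 48

Equilibrium: 291 - 3P = -510 + 6P gives P* = 89, Q* = 24.
Supply starts at P = 85 (where Qs = 0).
PS = ½(89 − 85)(24) = 48.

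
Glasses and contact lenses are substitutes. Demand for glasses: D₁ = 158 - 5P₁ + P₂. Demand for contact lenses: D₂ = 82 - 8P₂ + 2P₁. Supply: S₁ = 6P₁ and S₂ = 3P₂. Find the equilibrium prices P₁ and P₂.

P₁ = 260/17, P₂ = 174/17

Market 1: 158 - 5P₁ + P₂ = 6P₁ → 11P₁ - P₂ = 158.
Market 2: 11P₂ - 2P₁ = 82.
Eliminating P₂: 11×(1) + 1×(2) gives 119P₁ = 1820, so P₁ = 260/17.
Back-substitute into (2): P₂ = (82 + 2×260/17) / 11 = 174/17.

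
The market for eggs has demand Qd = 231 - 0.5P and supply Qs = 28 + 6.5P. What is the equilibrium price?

Set Qd = Qs: 231 - 0.5P = 28 + 6.5P.
203 = 7P, so P* = 29.
Q* = 231 − 0.5(29) = 216.5.

P* = 29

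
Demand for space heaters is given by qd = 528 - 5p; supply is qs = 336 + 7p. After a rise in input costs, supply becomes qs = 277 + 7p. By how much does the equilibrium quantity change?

Original equilibrium: p* = 16, q* = 448.
New equilibrium: 528 - 5p = 277 + 7p, so 251 = 12p and p' = 251/12; q' = 528 − 5(251/12) = 5081/12.
Change in quantity: 5081/12 − 448 = -295/12.

Δq = -295/12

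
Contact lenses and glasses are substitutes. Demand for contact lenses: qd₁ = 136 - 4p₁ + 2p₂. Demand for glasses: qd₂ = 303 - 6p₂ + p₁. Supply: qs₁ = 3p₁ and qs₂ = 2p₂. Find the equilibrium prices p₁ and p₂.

p₁ = 847/27, p₂ = 2257/54

Market 1: 136 - 4p₁ + 2p₂ = 3p₁ → 7p₁ - 2p₂ = 136.
Market 2: 8p₂ - p₁ = 303.
Eliminating p₂: 8×(1) + 2×(2) gives 54p₁ = 1694, so p₁ = 847/27.
Back-substitute into (2): p₂ = (303 + 1×847/27) / 8 = 2257/54.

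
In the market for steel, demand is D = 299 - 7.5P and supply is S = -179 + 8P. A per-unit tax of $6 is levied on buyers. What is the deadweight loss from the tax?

Deadweight loss = 2160/31

Pre-tax equilibrium: P* = 956/31, Q* = 2099/31.
Tax on buyers shifts demand to D = 299 − 7.5(P + 6) = 254 - 7.5P.
254 - 7.5P = -179 + 8P gives seller price Ps = 866/31; buyers pay Pb = 866/31 + 6 = 1052/31.
New quantity: Q = 299 − 7.5(1052/31) = 1379/31.
DWL = ½ × 6 × (2099/31 − 1379/31) = 2160/31.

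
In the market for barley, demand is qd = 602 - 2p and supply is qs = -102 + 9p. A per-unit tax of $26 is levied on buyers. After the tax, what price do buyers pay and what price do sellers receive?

Pre-tax equilibrium: p* = 64, q* = 474.
Tax on buyers shifts demand to qd = 602 − 2(p + 26) = 550 - 2p.
550 - 2p = -102 + 9p gives seller price ps = 652/11; buyers pay pb = 652/11 + 26 = 938/11.
New quantity: q = 602 − 2(938/11) = 4746/11.

Buyers pay 938/11, sellers receive 652/11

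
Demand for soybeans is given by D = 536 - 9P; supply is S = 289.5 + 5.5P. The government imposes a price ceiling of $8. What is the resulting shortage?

Shortage = 130.5

Equilibrium price would be P* = 17, so the ceiling at 8 binds.
At P = 8: D = 536 − 9(8) = 464, S = 289.5 + 5.5(8) = 333.5.
Shortage = 464 − 333.5 = 130.5.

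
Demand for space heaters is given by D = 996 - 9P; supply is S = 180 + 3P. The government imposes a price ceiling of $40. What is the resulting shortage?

Equilibrium price would be P* = 68, so the ceiling at 40 binds.
At P = 40: D = 996 − 9(40) = 636, S = 180 + 3(40) = 300.
Shortage = 636 − 300 = 336.

Shortage = 336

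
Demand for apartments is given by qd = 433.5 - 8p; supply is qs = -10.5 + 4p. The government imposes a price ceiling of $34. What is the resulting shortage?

Shortage = 36

Equilibrium price would be p* = 37, so the ceiling at 34 binds.
At p = 34: qd = 433.5 − 8(34) = 161.5, qs = -10.5 + 4(34) = 125.5.
Shortage = 161.5 − 125.5 = 36.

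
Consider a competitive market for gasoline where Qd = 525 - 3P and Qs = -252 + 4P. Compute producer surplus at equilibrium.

Producer surplus = 4608

Equilibrium: 525 - 3P = -252 + 4P gives P* = 111, Q* = 192.
Supply starts at P = 63 (where Qs = 0).
PS = ½(111 − 63)(192) = 4608.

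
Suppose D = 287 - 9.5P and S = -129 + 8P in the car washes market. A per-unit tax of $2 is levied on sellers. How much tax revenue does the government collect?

Pre-tax equilibrium: P* = 832/35, Q* = 2141/35.
Tax on sellers shifts supply to S = -129 + 8(P − 2) = -145 + 8P.
287 - 9.5P = -145 + 8P gives buyer price Pb = 864/35; sellers receive Ps = 864/35 − 2 = 794/35.
New quantity: Q = 287 − 9.5(864/35) = 1837/35.
Revenue = 2 × 1837/35 = 3674/35.

Tax revenue = 3674/35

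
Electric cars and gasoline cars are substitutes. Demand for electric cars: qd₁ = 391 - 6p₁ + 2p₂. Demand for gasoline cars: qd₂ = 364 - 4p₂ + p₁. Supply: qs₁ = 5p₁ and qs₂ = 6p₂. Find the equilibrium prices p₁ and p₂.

p₁ = 773/18, p₂ = 1465/36

Market 1: 391 - 6p₁ + 2p₂ = 5p₁ → 11p₁ - 2p₂ = 391.
Market 2: 10p₂ - p₁ = 364.
Eliminating p₂: 10×(1) + 2×(2) gives 108p₁ = 4638, so p₁ = 773/18.
Back-substitute into (2): p₂ = (364 + 1×773/18) / 10 = 1465/36.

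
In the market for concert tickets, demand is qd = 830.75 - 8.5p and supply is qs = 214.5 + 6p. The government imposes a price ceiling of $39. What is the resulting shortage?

Shortage = 50.75

Equilibrium price would be p* = 42.5, so the ceiling at 39 binds.
At p = 39: qd = 830.75 − 8.5(39) = 499.25, qs = 214.5 + 6(39) = 448.5.
Shortage = 499.25 − 448.5 = 50.75.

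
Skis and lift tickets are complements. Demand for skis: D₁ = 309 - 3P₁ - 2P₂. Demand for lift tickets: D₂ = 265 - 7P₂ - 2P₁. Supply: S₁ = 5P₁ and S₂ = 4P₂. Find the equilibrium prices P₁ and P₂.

P₁ = 2869/84, P₂ = 751/42

Market 1: 309 - 3P₁ - 2P₂ = 5P₁ → 8P₁ + 2P₂ = 309.
Market 2: 11P₂ + 2P₁ = 265.
Eliminating P₂: 11×(1) − 2×(2) gives 84P₁ = 2869, so P₁ = 2869/84.
Back-substitute into (2): P₂ = (265 − 2×2869/84) / 11 = 751/42.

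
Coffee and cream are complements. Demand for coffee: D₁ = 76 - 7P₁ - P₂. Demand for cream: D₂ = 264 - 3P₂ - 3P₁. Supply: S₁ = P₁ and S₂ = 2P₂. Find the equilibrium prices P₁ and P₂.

P₁ = 116/37, P₂ = 1884/37

Market 1: 76 - 7P₁ - P₂ = P₁ → 8P₁ + P₂ = 76.
Market 2: 5P₂ + 3P₁ = 264.
Eliminating P₂: 5×(1) − 1×(2) gives 37P₁ = 116, so P₁ = 116/37.
Back-substitute into (2): P₂ = (264 − 3×116/37) / 5 = 1884/37.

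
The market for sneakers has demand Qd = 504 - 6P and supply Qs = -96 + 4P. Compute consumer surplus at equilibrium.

Consumer surplus = 1728

Equilibrium: 504 - 6P = -96 + 4P gives P* = 60, Q* = 144.
Demand choke price (Qd = 0): P = 84.
CS = ½(84 − 60)(144) = 1728.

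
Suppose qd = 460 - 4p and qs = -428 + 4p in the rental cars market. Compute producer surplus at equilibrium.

Producer surplus = 32

Equilibrium: 460 - 4p = -428 + 4p gives p* = 111, q* = 16.
Supply starts at p = 107 (where qs = 0).
PS = ½(111 − 107)(16) = 32.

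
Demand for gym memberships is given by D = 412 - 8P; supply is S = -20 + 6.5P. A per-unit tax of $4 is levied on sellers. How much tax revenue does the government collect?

Tax revenue = 18480/29

Pre-tax equilibrium: P* = 864/29, Q* = 5036/29.
Tax on sellers shifts supply to S = -20 + 6.5(P − 4) = -46 + 6.5P.
412 - 8P = -46 + 6.5P gives buyer price Pb = 916/29; sellers receive Ps = 916/29 − 4 = 800/29.
New quantity: Q = 412 − 8(916/29) = 4620/29.
Revenue = 4 × 4620/29 = 18480/29.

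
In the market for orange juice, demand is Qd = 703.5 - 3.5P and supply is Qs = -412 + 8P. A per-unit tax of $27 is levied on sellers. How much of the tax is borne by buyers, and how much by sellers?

Buyers bear 432/23, sellers bear 189/23

Pre-tax equilibrium: P* = 97, Q* = 364.
Tax on sellers shifts supply to Qs = -412 + 8(P − 27) = -628 + 8P.
703.5 - 3.5P = -628 + 8P gives buyer price Pb = 2663/23; sellers receive Ps = 2663/23 − 27 = 2042/23.
New quantity: Q = 703.5 − 3.5(2663/23) = 6860/23.
Buyer burden = 2663/23 − 97 = 432/23; seller burden = 97 − 2042/23 = 189/23.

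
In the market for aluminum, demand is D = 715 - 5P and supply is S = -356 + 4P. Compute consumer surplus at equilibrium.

Consumer surplus = 1440

Equilibrium: 715 - 5P = -356 + 4P gives P* = 119, Q* = 120.
Demand choke price (D = 0): P = 143.
CS = ½(143 − 119)(120) = 1440.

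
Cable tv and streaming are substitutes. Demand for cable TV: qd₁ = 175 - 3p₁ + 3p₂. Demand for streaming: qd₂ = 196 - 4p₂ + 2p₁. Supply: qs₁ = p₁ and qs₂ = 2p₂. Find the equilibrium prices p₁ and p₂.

Market 1: 175 - 3p₁ + 3p₂ = p₁ → 4p₁ - 3p₂ = 175.
Market 2: 6p₂ - 2p₁ = 196.
Eliminating p₂: 6×(1) + 3×(2) gives 18p₁ = 1638, so p₁ = 91.
Back-substitute into (2): p₂ = (196 + 2×91) / 6 = 63.

p₁ = 91, p₂ = 63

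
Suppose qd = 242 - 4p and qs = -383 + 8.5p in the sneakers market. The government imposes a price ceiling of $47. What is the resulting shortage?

Equilibrium price would be p* = 50, so the ceiling at 47 binds.
At p = 47: qd = 242 − 4(47) = 54, qs = -383 + 8.5(47) = 16.5.
Shortage = 54 − 16.5 = 37.5.

Shortage = 37.5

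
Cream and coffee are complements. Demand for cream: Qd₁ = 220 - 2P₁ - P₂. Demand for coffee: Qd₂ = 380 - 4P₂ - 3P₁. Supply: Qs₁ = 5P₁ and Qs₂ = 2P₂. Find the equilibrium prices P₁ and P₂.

P₁ = 940/39, P₂ = 2000/39

Market 1: 220 - 2P₁ - P₂ = 5P₁ → 7P₁ + P₂ = 220.
Market 2: 6P₂ + 3P₁ = 380.
Eliminating P₂: 6×(1) − 1×(2) gives 39P₁ = 940, so P₁ = 940/39.
Back-substitute into (2): P₂ = (380 − 3×940/39) / 6 = 2000/39.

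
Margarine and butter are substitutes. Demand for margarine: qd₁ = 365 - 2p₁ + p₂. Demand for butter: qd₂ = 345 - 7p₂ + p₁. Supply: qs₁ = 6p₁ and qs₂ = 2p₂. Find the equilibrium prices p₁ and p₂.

Market 1: 365 - 2p₁ + p₂ = 6p₁ → 8p₁ - p₂ = 365.
Market 2: 9p₂ - p₁ = 345.
Eliminating p₂: 9×(1) + 1×(2) gives 71p₁ = 3630, so p₁ = 3630/71.
Back-substitute into (2): p₂ = (345 + 1×3630/71) / 9 = 3125/71.

p₁ = 3630/71, p₂ = 3125/71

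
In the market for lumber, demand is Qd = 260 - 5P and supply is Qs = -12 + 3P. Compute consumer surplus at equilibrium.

Consumer surplus = 810

Equilibrium: 260 - 5P = -12 + 3P gives P* = 34, Q* = 90.
Demand choke price (Qd = 0): P = 52.
CS = ½(52 − 34)(90) = 810.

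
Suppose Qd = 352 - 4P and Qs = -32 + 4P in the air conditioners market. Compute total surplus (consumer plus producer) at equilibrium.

Equilibrium: 352 - 4P = -32 + 4P gives P* = 48, Q* = 160.
Demand choke price: P = 88; supply starts at P = 8.
CS = ½(88 − 48)(160) = 3200; PS = ½(48 − 8)(160) = 3200.

Total surplus = 6400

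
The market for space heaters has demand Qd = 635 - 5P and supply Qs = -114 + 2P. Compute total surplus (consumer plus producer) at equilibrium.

Equilibrium: 635 - 5P = -114 + 2P gives P* = 107, Q* = 100.
Demand choke price: P = 127; supply starts at P = 57.
CS = ½(127 − 107)(100) = 1000; PS = ½(107 − 57)(100) = 2500.

Total surplus = 3500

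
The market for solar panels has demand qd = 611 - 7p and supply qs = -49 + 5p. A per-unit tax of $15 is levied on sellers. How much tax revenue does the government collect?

Tax revenue = 2733.75

Pre-tax equilibrium: p* = 55, q* = 226.
Tax on sellers shifts supply to qs = -49 + 5(p − 15) = -124 + 5p.
611 - 7p = -124 + 5p gives buyer price pb = 61.25; sellers receive ps = 61.25 − 15 = 46.25.
New quantity: q = 611 − 7(61.25) = 182.25.
Revenue = 15 × 182.25 = 2733.75.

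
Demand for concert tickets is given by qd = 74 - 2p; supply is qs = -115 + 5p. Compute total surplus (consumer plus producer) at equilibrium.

Total surplus = 140

Equilibrium: 74 - 2p = -115 + 5p gives p* = 27, q* = 20.
Demand choke price: p = 37; supply starts at p = 23.
CS = ½(37 − 27)(20) = 100; PS = ½(27 − 23)(20) = 40.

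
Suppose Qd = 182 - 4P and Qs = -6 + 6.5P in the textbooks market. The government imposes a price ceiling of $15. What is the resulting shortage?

Shortage = 30.5

Equilibrium price would be P* = 376/21, so the ceiling at 15 binds.
At P = 15: Qd = 182 − 4(15) = 122, Qs = -6 + 6.5(15) = 91.5.
Shortage = 122 − 91.5 = 30.5.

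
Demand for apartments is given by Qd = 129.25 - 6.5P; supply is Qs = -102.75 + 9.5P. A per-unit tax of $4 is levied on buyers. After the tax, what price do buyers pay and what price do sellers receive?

Pre-tax equilibrium: P* = 14.5, Q* = 35.
Tax on buyers shifts demand to Qd = 129.25 − 6.5(P + 4) = 103.25 - 6.5P.
103.25 - 6.5P = -102.75 + 9.5P gives seller price Ps = 12.875; buyers pay Pb = 12.875 + 4 = 16.875.
New quantity: Q = 129.25 − 6.5(16.875) = 19.5625.

Buyers pay $16.875, sellers receive $12.875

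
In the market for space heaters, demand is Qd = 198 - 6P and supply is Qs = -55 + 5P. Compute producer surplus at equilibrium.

Equilibrium: 198 - 6P = -55 + 5P gives P* = 23, Q* = 60.
Supply starts at P = 11 (where Qs = 0).
PS = ½(23 − 11)(60) = 360.

Producer surplus = 360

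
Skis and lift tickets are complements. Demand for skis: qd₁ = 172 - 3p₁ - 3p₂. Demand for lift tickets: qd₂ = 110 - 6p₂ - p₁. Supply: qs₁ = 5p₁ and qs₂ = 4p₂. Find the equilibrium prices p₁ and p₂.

Market 1: 172 - 3p₁ - 3p₂ = 5p₁ → 8p₁ + 3p₂ = 172.
Market 2: 10p₂ + p₁ = 110.
Eliminating p₂: 10×(1) − 3×(2) gives 77p₁ = 1390, so p₁ = 1390/77.
Back-substitute into (2): p₂ = (110 − 1×1390/77) / 10 = 708/77.

p₁ = 1390/77, p₂ = 708/77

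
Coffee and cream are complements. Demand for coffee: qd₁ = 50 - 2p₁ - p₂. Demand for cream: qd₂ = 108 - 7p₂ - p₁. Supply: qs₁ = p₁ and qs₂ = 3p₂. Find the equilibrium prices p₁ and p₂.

Market 1: 50 - 2p₁ - p₂ = p₁ → 3p₁ + p₂ = 50.
Market 2: 10p₂ + p₁ = 108.
Eliminating p₂: 10×(1) − 1×(2) gives 29p₁ = 392, so p₁ = 392/29.
Back-substitute into (2): p₂ = (108 − 1×392/29) / 10 = 274/29.

p₁ = 392/29, p₂ = 274/29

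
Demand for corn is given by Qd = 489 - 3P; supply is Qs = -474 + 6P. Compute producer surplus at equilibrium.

Producer surplus = 2352

Equilibrium: 489 - 3P = -474 + 6P gives P* = 107, Q* = 168.
Supply starts at P = 79 (where Qs = 0).
PS = ½(107 − 79)(168) = 2352.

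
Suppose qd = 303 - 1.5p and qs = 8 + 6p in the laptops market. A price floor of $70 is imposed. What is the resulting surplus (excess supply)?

Surplus = 230

Equilibrium price would be p* = 118/3, so the floor at 70 binds.
At p = 70: qd = 198, qs = 428.
Surplus = 428 − 198 = 230.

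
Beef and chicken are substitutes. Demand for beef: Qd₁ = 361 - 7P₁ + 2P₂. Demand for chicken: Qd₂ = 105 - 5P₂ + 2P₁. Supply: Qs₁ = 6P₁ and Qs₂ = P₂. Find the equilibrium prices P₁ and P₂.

Market 1: 361 - 7P₁ + 2P₂ = 6P₁ → 13P₁ - 2P₂ = 361.
Market 2: 6P₂ - 2P₁ = 105.
Eliminating P₂: 6×(1) + 2×(2) gives 74P₁ = 2376, so P₁ = 1188/37.
Back-substitute into (2): P₂ = (105 + 2×1188/37) / 6 = 2087/74.

P₁ = 1188/37, P₂ = 2087/74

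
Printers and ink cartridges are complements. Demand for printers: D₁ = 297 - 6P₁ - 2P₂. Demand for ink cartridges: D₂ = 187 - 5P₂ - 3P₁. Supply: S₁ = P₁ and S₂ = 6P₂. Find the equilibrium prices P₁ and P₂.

P₁ = 2893/71, P₂ = 418/71

Market 1: 297 - 6P₁ - 2P₂ = P₁ → 7P₁ + 2P₂ = 297.
Market 2: 11P₂ + 3P₁ = 187.
Eliminating P₂: 11×(1) − 2×(2) gives 71P₁ = 2893, so P₁ = 2893/71.
Back-substitute into (2): P₂ = (187 − 3×2893/71) / 11 = 418/71.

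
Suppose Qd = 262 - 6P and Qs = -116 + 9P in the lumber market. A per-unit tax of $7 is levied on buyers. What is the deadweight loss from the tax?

Pre-tax equilibrium: P* = 25.2, Q* = 110.8.
Tax on buyers shifts demand to Qd = 262 − 6(P + 7) = 220 - 6P.
220 - 6P = -116 + 9P gives seller price Ps = 22.4; buyers pay Pb = 22.4 + 7 = 29.4.
New quantity: Q = 262 − 6(29.4) = 85.6.
DWL = ½ × 7 × (110.8 − 85.6) = 88.2.

Deadweight loss = 88.2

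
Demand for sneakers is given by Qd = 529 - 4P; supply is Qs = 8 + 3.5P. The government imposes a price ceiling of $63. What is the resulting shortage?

Equilibrium price would be P* = 1042/15, so the ceiling at 63 binds.
At P = 63: Qd = 529 − 4(63) = 277, Qs = 8 + 3.5(63) = 228.5.
Shortage = 277 − 228.5 = 48.5.

Shortage = 48.5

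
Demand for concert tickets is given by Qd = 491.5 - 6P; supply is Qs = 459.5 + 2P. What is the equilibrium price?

Set Qd = Qs: 491.5 - 6P = 459.5 + 2P.
32 = 8P, so P* = 4.
Q* = 491.5 − 6(4) = 467.5.

P* = 4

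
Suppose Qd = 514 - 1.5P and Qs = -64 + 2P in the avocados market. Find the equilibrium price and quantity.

P* = 1156/7, Q* = 1864/7

Set Qd = Qs: 514 - 1.5P = -64 + 2P.
578 = 3.5P, so P* = 1156/7.
Q* = 514 − 1.5(1156/7) = 1864/7.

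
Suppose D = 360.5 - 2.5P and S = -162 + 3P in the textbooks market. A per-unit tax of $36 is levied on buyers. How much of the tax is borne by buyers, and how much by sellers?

Buyers bear 216/11, sellers bear 180/11

Pre-tax equilibrium: P* = 95, Q* = 123.
Tax on buyers shifts demand to D = 360.5 − 2.5(P + 36) = 270.5 - 2.5P.
270.5 - 2.5P = -162 + 3P gives seller price Ps = 865/11; buyers pay Pb = 865/11 + 36 = 1261/11.
New quantity: Q = 360.5 − 2.5(1261/11) = 813/11.
Buyer burden = 1261/11 − 95 = 216/11; seller burden = 95 − 865/11 = 180/11.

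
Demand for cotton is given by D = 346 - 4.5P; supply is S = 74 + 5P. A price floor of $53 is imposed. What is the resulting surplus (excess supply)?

Surplus = 231.5

Equilibrium price would be P* = 544/19, so the floor at 53 binds.
At P = 53: D = 107.5, S = 339.
Surplus = 339 − 107.5 = 231.5.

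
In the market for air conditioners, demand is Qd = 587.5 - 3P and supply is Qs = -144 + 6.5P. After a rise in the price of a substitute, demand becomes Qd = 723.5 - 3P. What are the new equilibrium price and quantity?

Original equilibrium: P* = 77, Q* = 356.5.
New equilibrium: 723.5 - 3P = -144 + 6.5P, so 867.5 = 9.5P and P' = 1735/19; Q' = 723.5 − 3(1735/19) = 17083/38.

P' = 1735/19, Q' = 17083/38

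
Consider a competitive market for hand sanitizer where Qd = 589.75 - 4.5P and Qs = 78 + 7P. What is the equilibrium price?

Set Qd = Qs: 589.75 - 4.5P = 78 + 7P.
511.75 = 11.5P, so P* = 44.5.
Q* = 589.75 − 4.5(44.5) = 389.5.

P* = 44.5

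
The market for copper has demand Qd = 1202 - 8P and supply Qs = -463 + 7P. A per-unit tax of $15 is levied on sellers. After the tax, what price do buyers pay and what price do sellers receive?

Buyers pay $118, sellers receive $103

Pre-tax equilibrium: P* = 111, Q* = 314.
Tax on sellers shifts supply to Qs = -463 + 7(P − 15) = -568 + 7P.
1202 - 8P = -568 + 7P gives buyer price Pb = 118; sellers receive Ps = 118 − 15 = 103.
New quantity: Q = 1202 − 8(118) = 258.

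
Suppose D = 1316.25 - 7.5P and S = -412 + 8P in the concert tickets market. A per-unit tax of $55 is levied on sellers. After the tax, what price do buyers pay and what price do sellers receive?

Pre-tax equilibrium: P* = 111.5, Q* = 480.
Tax on sellers shifts supply to S = -412 + 8(P − 55) = -852 + 8P.
1316.25 - 7.5P = -852 + 8P gives buyer price Pb = 8673/62; sellers receive Ps = 8673/62 − 55 = 5263/62.
New quantity: Q = 1316.25 − 7.5(8673/62) = 8280/31.

Buyers pay 8673/62, sellers receive 5263/62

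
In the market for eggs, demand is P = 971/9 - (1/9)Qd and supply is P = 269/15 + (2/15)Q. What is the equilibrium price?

P* = 67

Set the two price expressions equal: 971/9 - (1/9)Q = 269/15 + (2/15)Q.
4048/45 = (11/45)Q, so Q* = 368.
P* = 971/9 − (1/9)(368) = 67.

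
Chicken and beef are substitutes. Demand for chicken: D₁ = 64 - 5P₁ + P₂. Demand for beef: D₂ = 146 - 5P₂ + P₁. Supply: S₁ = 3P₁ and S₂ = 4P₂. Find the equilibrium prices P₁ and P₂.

Market 1: 64 - 5P₁ + P₂ = 3P₁ → 8P₁ - P₂ = 64.
Market 2: 9P₂ - P₁ = 146.
Eliminating P₂: 9×(1) + 1×(2) gives 71P₁ = 722, so P₁ = 722/71.
Back-substitute into (2): P₂ = (146 + 1×722/71) / 9 = 1232/71.

P₁ = 722/71, P₂ = 1232/71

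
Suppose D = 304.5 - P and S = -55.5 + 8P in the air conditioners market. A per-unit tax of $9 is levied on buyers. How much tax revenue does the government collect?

Pre-tax equilibrium: P* = 40, Q* = 264.5.
Tax on buyers shifts demand to D = 304.5 − 1(P + 9) = 295.5 - P.
295.5 - P = -55.5 + 8P gives seller price Ps = 39; buyers pay Pb = 39 + 9 = 48.
New quantity: Q = 304.5 − 1(48) = 256.5.
Revenue = 9 × 256.5 = 2308.5.

Tax revenue = 2308.5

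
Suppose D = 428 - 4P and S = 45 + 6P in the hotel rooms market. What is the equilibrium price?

Set D = S: 428 - 4P = 45 + 6P.
383 = 10P, so P* = 38.3.
Q* = 428 − 4(38.3) = 274.8.

P* = 38.3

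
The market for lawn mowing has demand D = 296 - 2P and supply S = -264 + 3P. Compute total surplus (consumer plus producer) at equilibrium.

Total surplus = 2160

Equilibrium: 296 - 2P = -264 + 3P gives P* = 112, Q* = 72.
Demand choke price: P = 148; supply starts at P = 88.
CS = ½(148 − 112)(72) = 1296; PS = ½(112 − 88)(72) = 864.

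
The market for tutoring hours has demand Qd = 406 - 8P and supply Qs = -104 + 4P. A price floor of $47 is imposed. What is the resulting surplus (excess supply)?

Equilibrium price would be P* = 42.5, so the floor at 47 binds.
At P = 47: Qd = 30, Qs = 84.
Surplus = 84 − 30 = 54.

Surplus = 54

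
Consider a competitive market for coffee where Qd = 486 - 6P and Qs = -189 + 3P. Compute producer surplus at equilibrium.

Producer surplus = 216

Equilibrium: 486 - 6P = -189 + 3P gives P* = 75, Q* = 36.
Supply starts at P = 63 (where Qs = 0).
PS = ½(75 − 63)(36) = 216.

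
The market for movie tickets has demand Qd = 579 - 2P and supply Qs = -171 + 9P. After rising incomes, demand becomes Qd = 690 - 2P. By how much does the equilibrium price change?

ΔP = 111/11

Original equilibrium: P* = 750/11, Q* = 4869/11.
New equilibrium: 690 - 2P = -171 + 9P, so 861 = 11P and P' = 861/11; Q' = 690 − 2(861/11) = 5868/11.
Change in price: 861/11 − 750/11 = 111/11.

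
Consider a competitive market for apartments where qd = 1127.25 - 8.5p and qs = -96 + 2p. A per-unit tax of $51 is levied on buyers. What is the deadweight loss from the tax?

Deadweight loss = 14739/7

Pre-tax equilibrium: p* = 116.5, q* = 137.
Tax on buyers shifts demand to qd = 1127.25 − 8.5(p + 51) = 693.75 - 8.5p.
693.75 - 8.5p = -96 + 2p gives seller price ps = 1053/14; buyers pay pb = 1053/14 + 51 = 1767/14.
New quantity: q = 1127.25 − 8.5(1767/14) = 381/7.
DWL = ½ × 51 × (137 − 381/7) = 14739/7.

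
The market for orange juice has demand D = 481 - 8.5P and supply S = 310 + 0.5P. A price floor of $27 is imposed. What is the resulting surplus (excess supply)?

Equilibrium price would be P* = 19, so the floor at 27 binds.
At P = 27: D = 251.5, S = 323.5.
Surplus = 323.5 − 251.5 = 72.

Surplus = 72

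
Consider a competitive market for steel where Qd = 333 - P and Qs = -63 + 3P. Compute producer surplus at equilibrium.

Producer surplus = 9126

Equilibrium: 333 - P = -63 + 3P gives P* = 99, Q* = 234.
Supply starts at P = 21 (where Qs = 0).
PS = ½(99 − 21)(234) = 9126.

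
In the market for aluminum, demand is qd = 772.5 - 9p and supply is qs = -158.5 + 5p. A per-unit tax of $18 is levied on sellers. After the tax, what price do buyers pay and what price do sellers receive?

Buyers pay 1021/14, sellers receive 769/14

Pre-tax equilibrium: p* = 66.5, q* = 174.
Tax on sellers shifts supply to qs = -158.5 + 5(p − 18) = -248.5 + 5p.
772.5 - 9p = -248.5 + 5p gives buyer price pb = 1021/14; sellers receive ps = 1021/14 − 18 = 769/14.
New quantity: q = 772.5 − 9(1021/14) = 813/7.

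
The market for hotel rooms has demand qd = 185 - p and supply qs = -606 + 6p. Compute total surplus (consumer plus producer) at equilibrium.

Total surplus = 3024

Equilibrium: 185 - p = -606 + 6p gives p* = 113, q* = 72.
Demand choke price: p = 185; supply starts at p = 101.
CS = ½(185 − 113)(72) = 2592; PS = ½(113 − 101)(72) = 432.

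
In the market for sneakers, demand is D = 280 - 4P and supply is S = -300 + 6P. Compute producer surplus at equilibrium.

Equilibrium: 280 - 4P = -300 + 6P gives P* = 58, Q* = 48.
Supply starts at P = 50 (where S = 0).
PS = ½(58 − 50)(48) = 192.

Producer surplus = 192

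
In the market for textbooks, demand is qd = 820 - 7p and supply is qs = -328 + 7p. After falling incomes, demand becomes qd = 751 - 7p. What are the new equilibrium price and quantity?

p' = 1079/14, q' = 211.5

Original equilibrium: p* = 82, q* = 246.
New equilibrium: 751 - 7p = -328 + 7p, so 1079 = 14p and p' = 1079/14; q' = 751 − 7(1079/14) = 211.5.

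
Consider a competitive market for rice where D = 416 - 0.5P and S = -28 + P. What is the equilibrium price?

Set D = S: 416 - 0.5P = -28 + P.
444 = 1.5P, so P* = 296.
Q* = 416 − 0.5(296) = 268.

P* = 296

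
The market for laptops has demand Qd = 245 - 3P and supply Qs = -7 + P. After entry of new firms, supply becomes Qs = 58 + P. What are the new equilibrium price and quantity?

Original equilibrium: P* = 63, Q* = 56.
New equilibrium: 245 - 3P = 58 + P, so 187 = 4P and P' = 46.75; Q' = 245 − 3(46.75) = 104.75.

P' = 46.75, Q' = 104.75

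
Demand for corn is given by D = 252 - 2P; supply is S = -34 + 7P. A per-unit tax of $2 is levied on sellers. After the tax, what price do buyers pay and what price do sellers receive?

Pre-tax equilibrium: P* = 286/9, Q* = 1696/9.
Tax on sellers shifts supply to S = -34 + 7(P − 2) = -48 + 7P.
252 - 2P = -48 + 7P gives buyer price Pb = 100/3; sellers receive Ps = 100/3 − 2 = 94/3.
New quantity: Q = 252 − 2(100/3) = 556/3.

Buyers pay 100/3, sellers receive 94/3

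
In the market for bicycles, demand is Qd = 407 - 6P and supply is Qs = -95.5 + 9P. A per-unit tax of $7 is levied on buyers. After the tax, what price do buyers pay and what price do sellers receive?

Pre-tax equilibrium: P* = 33.5, Q* = 206.
Tax on buyers shifts demand to Qd = 407 − 6(P + 7) = 365 - 6P.
365 - 6P = -95.5 + 9P gives seller price Ps = 30.7; buyers pay Pb = 30.7 + 7 = 37.7.
New quantity: Q = 407 − 6(37.7) = 180.8.

Buyers pay $37.7, sellers receive $30.7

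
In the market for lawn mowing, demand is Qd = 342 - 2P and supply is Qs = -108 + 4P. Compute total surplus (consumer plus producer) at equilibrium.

Equilibrium: 342 - 2P = -108 + 4P gives P* = 75, Q* = 192.
Demand choke price: P = 171; supply starts at P = 27.
CS = ½(171 − 75)(192) = 9216; PS = ½(75 − 27)(192) = 4608.

Total surplus = 13824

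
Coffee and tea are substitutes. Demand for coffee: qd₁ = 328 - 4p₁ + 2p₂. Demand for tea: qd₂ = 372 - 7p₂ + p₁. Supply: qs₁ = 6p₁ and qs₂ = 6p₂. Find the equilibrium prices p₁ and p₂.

p₁ = 39.125, p₂ = 31.625

Market 1: 328 - 4p₁ + 2p₂ = 6p₁ → 10p₁ - 2p₂ = 328.
Market 2: 13p₂ - p₁ = 372.
Eliminating p₂: 13×(1) + 2×(2) gives 128p₁ = 5008, so p₁ = 39.125.
Back-substitute into (2): p₂ = (372 + 1×39.125) / 13 = 31.625.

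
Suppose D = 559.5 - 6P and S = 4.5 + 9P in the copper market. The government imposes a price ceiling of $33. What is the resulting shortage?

Equilibrium price would be P* = 37, so the ceiling at 33 binds.
At P = 33: D = 559.5 − 6(33) = 361.5, S = 4.5 + 9(33) = 301.5.
Shortage = 361.5 − 301.5 = 60.

Shortage = 60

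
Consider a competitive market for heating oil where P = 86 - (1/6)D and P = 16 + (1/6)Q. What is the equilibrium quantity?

Set the two price expressions equal: 86 - (1/6)Q = 16 + (1/6)Q.
70 = (1/3)Q, so Q* = 210.
P* = 86 − (1/6)(210) = 51.

Q* = 210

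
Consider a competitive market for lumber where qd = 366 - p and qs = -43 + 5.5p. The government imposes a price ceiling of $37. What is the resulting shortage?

Equilibrium price would be p* = 818/13, so the ceiling at 37 binds.
At p = 37: qd = 366 − 1(37) = 329, qs = -43 + 5.5(37) = 160.5.
Shortage = 329 − 160.5 = 168.5.

Shortage = 168.5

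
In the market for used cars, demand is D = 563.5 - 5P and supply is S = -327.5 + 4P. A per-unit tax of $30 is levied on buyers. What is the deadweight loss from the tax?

Pre-tax equilibrium: P* = 99, Q* = 68.5.
Tax on buyers shifts demand to D = 563.5 − 5(P + 30) = 413.5 - 5P.
413.5 - 5P = -327.5 + 4P gives seller price Ps = 247/3; buyers pay Pb = 247/3 + 30 = 337/3.
New quantity: Q = 563.5 − 5(337/3) = 11/6.
DWL = ½ × 30 × (68.5 − 11/6) = 1000.

Deadweight loss = 1000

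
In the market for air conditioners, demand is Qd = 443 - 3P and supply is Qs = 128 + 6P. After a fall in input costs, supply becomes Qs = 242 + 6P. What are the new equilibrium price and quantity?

Original equilibrium: P* = 35, Q* = 338.
New equilibrium: 443 - 3P = 242 + 6P, so 201 = 9P and P' = 67/3; Q' = 443 − 3(67/3) = 376.

P' = 67/3, Q' = 376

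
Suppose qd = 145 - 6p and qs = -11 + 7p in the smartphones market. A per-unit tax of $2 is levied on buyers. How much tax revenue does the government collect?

Pre-tax equilibrium: p* = 12, q* = 73.
Tax on buyers shifts demand to qd = 145 − 6(p + 2) = 133 - 6p.
133 - 6p = -11 + 7p gives seller price ps = 144/13; buyers pay pb = 144/13 + 2 = 170/13.
New quantity: q = 145 − 6(170/13) = 865/13.
Revenue = 2 × 865/13 = 1730/13.

Tax revenue = 1730/13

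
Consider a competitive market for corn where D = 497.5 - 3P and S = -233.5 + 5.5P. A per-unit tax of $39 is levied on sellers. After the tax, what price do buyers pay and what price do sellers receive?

Buyers pay 1891/17, sellers receive 1228/17

Pre-tax equilibrium: P* = 86, Q* = 239.5.
Tax on sellers shifts supply to S = -233.5 + 5.5(P − 39) = -448 + 5.5P.
497.5 - 3P = -448 + 5.5P gives buyer price Pb = 1891/17; sellers receive Ps = 1891/17 − 39 = 1228/17.
New quantity: Q = 497.5 − 3(1891/17) = 5569/34.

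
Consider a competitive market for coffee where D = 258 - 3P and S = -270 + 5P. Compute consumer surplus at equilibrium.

Equilibrium: 258 - 3P = -270 + 5P gives P* = 66, Q* = 60.
Demand choke price (D = 0): P = 86.
CS = ½(86 − 66)(60) = 600.

Consumer surplus = 600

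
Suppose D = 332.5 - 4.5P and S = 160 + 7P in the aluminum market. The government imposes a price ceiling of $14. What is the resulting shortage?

Equilibrium price would be P* = 15, so the ceiling at 14 binds.
At P = 14: D = 332.5 − 4.5(14) = 269.5, S = 160 + 7(14) = 258.
Shortage = 269.5 − 258 = 11.5.

Shortage = 11.5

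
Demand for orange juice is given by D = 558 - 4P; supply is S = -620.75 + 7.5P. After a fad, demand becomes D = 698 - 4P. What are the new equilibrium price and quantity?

P' = 5275/46, Q' = 5504/23

Original equilibrium: P* = 102.5, Q* = 148.
New equilibrium: 698 - 4P = -620.75 + 7.5P, so 1318.75 = 11.5P and P' = 5275/46; Q' = 698 − 4(5275/46) = 5504/23.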